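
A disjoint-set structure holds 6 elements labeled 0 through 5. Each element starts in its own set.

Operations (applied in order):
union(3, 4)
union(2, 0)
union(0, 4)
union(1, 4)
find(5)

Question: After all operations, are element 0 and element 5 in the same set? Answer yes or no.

Step 1: union(3, 4) -> merged; set of 3 now {3, 4}
Step 2: union(2, 0) -> merged; set of 2 now {0, 2}
Step 3: union(0, 4) -> merged; set of 0 now {0, 2, 3, 4}
Step 4: union(1, 4) -> merged; set of 1 now {0, 1, 2, 3, 4}
Step 5: find(5) -> no change; set of 5 is {5}
Set of 0: {0, 1, 2, 3, 4}; 5 is not a member.

Answer: no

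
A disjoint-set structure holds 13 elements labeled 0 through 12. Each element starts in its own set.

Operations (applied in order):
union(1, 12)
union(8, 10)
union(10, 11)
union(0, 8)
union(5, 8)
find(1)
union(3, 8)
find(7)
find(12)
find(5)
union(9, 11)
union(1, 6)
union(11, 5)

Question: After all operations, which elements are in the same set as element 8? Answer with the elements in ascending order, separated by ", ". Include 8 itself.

Step 1: union(1, 12) -> merged; set of 1 now {1, 12}
Step 2: union(8, 10) -> merged; set of 8 now {8, 10}
Step 3: union(10, 11) -> merged; set of 10 now {8, 10, 11}
Step 4: union(0, 8) -> merged; set of 0 now {0, 8, 10, 11}
Step 5: union(5, 8) -> merged; set of 5 now {0, 5, 8, 10, 11}
Step 6: find(1) -> no change; set of 1 is {1, 12}
Step 7: union(3, 8) -> merged; set of 3 now {0, 3, 5, 8, 10, 11}
Step 8: find(7) -> no change; set of 7 is {7}
Step 9: find(12) -> no change; set of 12 is {1, 12}
Step 10: find(5) -> no change; set of 5 is {0, 3, 5, 8, 10, 11}
Step 11: union(9, 11) -> merged; set of 9 now {0, 3, 5, 8, 9, 10, 11}
Step 12: union(1, 6) -> merged; set of 1 now {1, 6, 12}
Step 13: union(11, 5) -> already same set; set of 11 now {0, 3, 5, 8, 9, 10, 11}
Component of 8: {0, 3, 5, 8, 9, 10, 11}

Answer: 0, 3, 5, 8, 9, 10, 11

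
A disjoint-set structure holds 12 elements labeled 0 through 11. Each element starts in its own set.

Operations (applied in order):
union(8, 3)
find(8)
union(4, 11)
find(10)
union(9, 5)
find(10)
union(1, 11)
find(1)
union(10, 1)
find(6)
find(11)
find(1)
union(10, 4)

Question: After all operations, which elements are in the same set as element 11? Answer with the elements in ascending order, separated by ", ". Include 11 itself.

Answer: 1, 4, 10, 11

Derivation:
Step 1: union(8, 3) -> merged; set of 8 now {3, 8}
Step 2: find(8) -> no change; set of 8 is {3, 8}
Step 3: union(4, 11) -> merged; set of 4 now {4, 11}
Step 4: find(10) -> no change; set of 10 is {10}
Step 5: union(9, 5) -> merged; set of 9 now {5, 9}
Step 6: find(10) -> no change; set of 10 is {10}
Step 7: union(1, 11) -> merged; set of 1 now {1, 4, 11}
Step 8: find(1) -> no change; set of 1 is {1, 4, 11}
Step 9: union(10, 1) -> merged; set of 10 now {1, 4, 10, 11}
Step 10: find(6) -> no change; set of 6 is {6}
Step 11: find(11) -> no change; set of 11 is {1, 4, 10, 11}
Step 12: find(1) -> no change; set of 1 is {1, 4, 10, 11}
Step 13: union(10, 4) -> already same set; set of 10 now {1, 4, 10, 11}
Component of 11: {1, 4, 10, 11}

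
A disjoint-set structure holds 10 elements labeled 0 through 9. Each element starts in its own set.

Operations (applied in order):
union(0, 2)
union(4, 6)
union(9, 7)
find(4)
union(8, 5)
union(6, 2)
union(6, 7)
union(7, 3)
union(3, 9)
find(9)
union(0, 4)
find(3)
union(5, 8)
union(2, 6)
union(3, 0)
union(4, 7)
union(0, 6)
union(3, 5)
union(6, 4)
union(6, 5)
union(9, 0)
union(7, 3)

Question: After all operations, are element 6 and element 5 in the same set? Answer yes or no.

Answer: yes

Derivation:
Step 1: union(0, 2) -> merged; set of 0 now {0, 2}
Step 2: union(4, 6) -> merged; set of 4 now {4, 6}
Step 3: union(9, 7) -> merged; set of 9 now {7, 9}
Step 4: find(4) -> no change; set of 4 is {4, 6}
Step 5: union(8, 5) -> merged; set of 8 now {5, 8}
Step 6: union(6, 2) -> merged; set of 6 now {0, 2, 4, 6}
Step 7: union(6, 7) -> merged; set of 6 now {0, 2, 4, 6, 7, 9}
Step 8: union(7, 3) -> merged; set of 7 now {0, 2, 3, 4, 6, 7, 9}
Step 9: union(3, 9) -> already same set; set of 3 now {0, 2, 3, 4, 6, 7, 9}
Step 10: find(9) -> no change; set of 9 is {0, 2, 3, 4, 6, 7, 9}
Step 11: union(0, 4) -> already same set; set of 0 now {0, 2, 3, 4, 6, 7, 9}
Step 12: find(3) -> no change; set of 3 is {0, 2, 3, 4, 6, 7, 9}
Step 13: union(5, 8) -> already same set; set of 5 now {5, 8}
Step 14: union(2, 6) -> already same set; set of 2 now {0, 2, 3, 4, 6, 7, 9}
Step 15: union(3, 0) -> already same set; set of 3 now {0, 2, 3, 4, 6, 7, 9}
Step 16: union(4, 7) -> already same set; set of 4 now {0, 2, 3, 4, 6, 7, 9}
Step 17: union(0, 6) -> already same set; set of 0 now {0, 2, 3, 4, 6, 7, 9}
Step 18: union(3, 5) -> merged; set of 3 now {0, 2, 3, 4, 5, 6, 7, 8, 9}
Step 19: union(6, 4) -> already same set; set of 6 now {0, 2, 3, 4, 5, 6, 7, 8, 9}
Step 20: union(6, 5) -> already same set; set of 6 now {0, 2, 3, 4, 5, 6, 7, 8, 9}
Step 21: union(9, 0) -> already same set; set of 9 now {0, 2, 3, 4, 5, 6, 7, 8, 9}
Step 22: union(7, 3) -> already same set; set of 7 now {0, 2, 3, 4, 5, 6, 7, 8, 9}
Set of 6: {0, 2, 3, 4, 5, 6, 7, 8, 9}; 5 is a member.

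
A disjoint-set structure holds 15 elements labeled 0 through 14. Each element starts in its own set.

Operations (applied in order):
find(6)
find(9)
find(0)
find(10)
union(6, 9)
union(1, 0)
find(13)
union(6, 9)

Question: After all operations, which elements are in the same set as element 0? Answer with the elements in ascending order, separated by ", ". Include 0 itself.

Answer: 0, 1

Derivation:
Step 1: find(6) -> no change; set of 6 is {6}
Step 2: find(9) -> no change; set of 9 is {9}
Step 3: find(0) -> no change; set of 0 is {0}
Step 4: find(10) -> no change; set of 10 is {10}
Step 5: union(6, 9) -> merged; set of 6 now {6, 9}
Step 6: union(1, 0) -> merged; set of 1 now {0, 1}
Step 7: find(13) -> no change; set of 13 is {13}
Step 8: union(6, 9) -> already same set; set of 6 now {6, 9}
Component of 0: {0, 1}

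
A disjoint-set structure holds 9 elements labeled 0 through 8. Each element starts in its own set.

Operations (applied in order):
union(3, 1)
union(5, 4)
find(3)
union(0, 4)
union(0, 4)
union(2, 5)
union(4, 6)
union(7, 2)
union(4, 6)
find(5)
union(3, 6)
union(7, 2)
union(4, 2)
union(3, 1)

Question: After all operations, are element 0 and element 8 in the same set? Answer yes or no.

Step 1: union(3, 1) -> merged; set of 3 now {1, 3}
Step 2: union(5, 4) -> merged; set of 5 now {4, 5}
Step 3: find(3) -> no change; set of 3 is {1, 3}
Step 4: union(0, 4) -> merged; set of 0 now {0, 4, 5}
Step 5: union(0, 4) -> already same set; set of 0 now {0, 4, 5}
Step 6: union(2, 5) -> merged; set of 2 now {0, 2, 4, 5}
Step 7: union(4, 6) -> merged; set of 4 now {0, 2, 4, 5, 6}
Step 8: union(7, 2) -> merged; set of 7 now {0, 2, 4, 5, 6, 7}
Step 9: union(4, 6) -> already same set; set of 4 now {0, 2, 4, 5, 6, 7}
Step 10: find(5) -> no change; set of 5 is {0, 2, 4, 5, 6, 7}
Step 11: union(3, 6) -> merged; set of 3 now {0, 1, 2, 3, 4, 5, 6, 7}
Step 12: union(7, 2) -> already same set; set of 7 now {0, 1, 2, 3, 4, 5, 6, 7}
Step 13: union(4, 2) -> already same set; set of 4 now {0, 1, 2, 3, 4, 5, 6, 7}
Step 14: union(3, 1) -> already same set; set of 3 now {0, 1, 2, 3, 4, 5, 6, 7}
Set of 0: {0, 1, 2, 3, 4, 5, 6, 7}; 8 is not a member.

Answer: no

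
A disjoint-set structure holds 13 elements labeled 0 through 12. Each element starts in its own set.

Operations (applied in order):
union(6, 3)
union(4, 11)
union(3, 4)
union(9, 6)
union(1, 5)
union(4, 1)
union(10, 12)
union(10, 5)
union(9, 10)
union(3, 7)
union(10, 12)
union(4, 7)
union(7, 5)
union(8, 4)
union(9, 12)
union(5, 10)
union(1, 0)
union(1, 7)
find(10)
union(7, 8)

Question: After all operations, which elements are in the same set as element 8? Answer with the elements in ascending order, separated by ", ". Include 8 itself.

Answer: 0, 1, 3, 4, 5, 6, 7, 8, 9, 10, 11, 12

Derivation:
Step 1: union(6, 3) -> merged; set of 6 now {3, 6}
Step 2: union(4, 11) -> merged; set of 4 now {4, 11}
Step 3: union(3, 4) -> merged; set of 3 now {3, 4, 6, 11}
Step 4: union(9, 6) -> merged; set of 9 now {3, 4, 6, 9, 11}
Step 5: union(1, 5) -> merged; set of 1 now {1, 5}
Step 6: union(4, 1) -> merged; set of 4 now {1, 3, 4, 5, 6, 9, 11}
Step 7: union(10, 12) -> merged; set of 10 now {10, 12}
Step 8: union(10, 5) -> merged; set of 10 now {1, 3, 4, 5, 6, 9, 10, 11, 12}
Step 9: union(9, 10) -> already same set; set of 9 now {1, 3, 4, 5, 6, 9, 10, 11, 12}
Step 10: union(3, 7) -> merged; set of 3 now {1, 3, 4, 5, 6, 7, 9, 10, 11, 12}
Step 11: union(10, 12) -> already same set; set of 10 now {1, 3, 4, 5, 6, 7, 9, 10, 11, 12}
Step 12: union(4, 7) -> already same set; set of 4 now {1, 3, 4, 5, 6, 7, 9, 10, 11, 12}
Step 13: union(7, 5) -> already same set; set of 7 now {1, 3, 4, 5, 6, 7, 9, 10, 11, 12}
Step 14: union(8, 4) -> merged; set of 8 now {1, 3, 4, 5, 6, 7, 8, 9, 10, 11, 12}
Step 15: union(9, 12) -> already same set; set of 9 now {1, 3, 4, 5, 6, 7, 8, 9, 10, 11, 12}
Step 16: union(5, 10) -> already same set; set of 5 now {1, 3, 4, 5, 6, 7, 8, 9, 10, 11, 12}
Step 17: union(1, 0) -> merged; set of 1 now {0, 1, 3, 4, 5, 6, 7, 8, 9, 10, 11, 12}
Step 18: union(1, 7) -> already same set; set of 1 now {0, 1, 3, 4, 5, 6, 7, 8, 9, 10, 11, 12}
Step 19: find(10) -> no change; set of 10 is {0, 1, 3, 4, 5, 6, 7, 8, 9, 10, 11, 12}
Step 20: union(7, 8) -> already same set; set of 7 now {0, 1, 3, 4, 5, 6, 7, 8, 9, 10, 11, 12}
Component of 8: {0, 1, 3, 4, 5, 6, 7, 8, 9, 10, 11, 12}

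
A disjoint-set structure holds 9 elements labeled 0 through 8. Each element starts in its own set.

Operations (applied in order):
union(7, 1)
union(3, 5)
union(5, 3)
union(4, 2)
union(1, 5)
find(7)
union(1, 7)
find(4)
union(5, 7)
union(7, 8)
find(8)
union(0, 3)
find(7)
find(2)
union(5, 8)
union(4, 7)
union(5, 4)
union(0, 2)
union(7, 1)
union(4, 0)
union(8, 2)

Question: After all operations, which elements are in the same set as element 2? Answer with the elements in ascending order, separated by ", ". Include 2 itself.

Step 1: union(7, 1) -> merged; set of 7 now {1, 7}
Step 2: union(3, 5) -> merged; set of 3 now {3, 5}
Step 3: union(5, 3) -> already same set; set of 5 now {3, 5}
Step 4: union(4, 2) -> merged; set of 4 now {2, 4}
Step 5: union(1, 5) -> merged; set of 1 now {1, 3, 5, 7}
Step 6: find(7) -> no change; set of 7 is {1, 3, 5, 7}
Step 7: union(1, 7) -> already same set; set of 1 now {1, 3, 5, 7}
Step 8: find(4) -> no change; set of 4 is {2, 4}
Step 9: union(5, 7) -> already same set; set of 5 now {1, 3, 5, 7}
Step 10: union(7, 8) -> merged; set of 7 now {1, 3, 5, 7, 8}
Step 11: find(8) -> no change; set of 8 is {1, 3, 5, 7, 8}
Step 12: union(0, 3) -> merged; set of 0 now {0, 1, 3, 5, 7, 8}
Step 13: find(7) -> no change; set of 7 is {0, 1, 3, 5, 7, 8}
Step 14: find(2) -> no change; set of 2 is {2, 4}
Step 15: union(5, 8) -> already same set; set of 5 now {0, 1, 3, 5, 7, 8}
Step 16: union(4, 7) -> merged; set of 4 now {0, 1, 2, 3, 4, 5, 7, 8}
Step 17: union(5, 4) -> already same set; set of 5 now {0, 1, 2, 3, 4, 5, 7, 8}
Step 18: union(0, 2) -> already same set; set of 0 now {0, 1, 2, 3, 4, 5, 7, 8}
Step 19: union(7, 1) -> already same set; set of 7 now {0, 1, 2, 3, 4, 5, 7, 8}
Step 20: union(4, 0) -> already same set; set of 4 now {0, 1, 2, 3, 4, 5, 7, 8}
Step 21: union(8, 2) -> already same set; set of 8 now {0, 1, 2, 3, 4, 5, 7, 8}
Component of 2: {0, 1, 2, 3, 4, 5, 7, 8}

Answer: 0, 1, 2, 3, 4, 5, 7, 8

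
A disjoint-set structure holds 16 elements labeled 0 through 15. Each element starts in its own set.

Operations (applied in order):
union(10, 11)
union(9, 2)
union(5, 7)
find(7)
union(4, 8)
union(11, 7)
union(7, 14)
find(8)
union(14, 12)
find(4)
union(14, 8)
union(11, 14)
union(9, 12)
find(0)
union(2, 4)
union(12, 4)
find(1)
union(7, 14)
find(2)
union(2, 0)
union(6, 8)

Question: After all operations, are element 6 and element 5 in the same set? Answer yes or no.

Answer: yes

Derivation:
Step 1: union(10, 11) -> merged; set of 10 now {10, 11}
Step 2: union(9, 2) -> merged; set of 9 now {2, 9}
Step 3: union(5, 7) -> merged; set of 5 now {5, 7}
Step 4: find(7) -> no change; set of 7 is {5, 7}
Step 5: union(4, 8) -> merged; set of 4 now {4, 8}
Step 6: union(11, 7) -> merged; set of 11 now {5, 7, 10, 11}
Step 7: union(7, 14) -> merged; set of 7 now {5, 7, 10, 11, 14}
Step 8: find(8) -> no change; set of 8 is {4, 8}
Step 9: union(14, 12) -> merged; set of 14 now {5, 7, 10, 11, 12, 14}
Step 10: find(4) -> no change; set of 4 is {4, 8}
Step 11: union(14, 8) -> merged; set of 14 now {4, 5, 7, 8, 10, 11, 12, 14}
Step 12: union(11, 14) -> already same set; set of 11 now {4, 5, 7, 8, 10, 11, 12, 14}
Step 13: union(9, 12) -> merged; set of 9 now {2, 4, 5, 7, 8, 9, 10, 11, 12, 14}
Step 14: find(0) -> no change; set of 0 is {0}
Step 15: union(2, 4) -> already same set; set of 2 now {2, 4, 5, 7, 8, 9, 10, 11, 12, 14}
Step 16: union(12, 4) -> already same set; set of 12 now {2, 4, 5, 7, 8, 9, 10, 11, 12, 14}
Step 17: find(1) -> no change; set of 1 is {1}
Step 18: union(7, 14) -> already same set; set of 7 now {2, 4, 5, 7, 8, 9, 10, 11, 12, 14}
Step 19: find(2) -> no change; set of 2 is {2, 4, 5, 7, 8, 9, 10, 11, 12, 14}
Step 20: union(2, 0) -> merged; set of 2 now {0, 2, 4, 5, 7, 8, 9, 10, 11, 12, 14}
Step 21: union(6, 8) -> merged; set of 6 now {0, 2, 4, 5, 6, 7, 8, 9, 10, 11, 12, 14}
Set of 6: {0, 2, 4, 5, 6, 7, 8, 9, 10, 11, 12, 14}; 5 is a member.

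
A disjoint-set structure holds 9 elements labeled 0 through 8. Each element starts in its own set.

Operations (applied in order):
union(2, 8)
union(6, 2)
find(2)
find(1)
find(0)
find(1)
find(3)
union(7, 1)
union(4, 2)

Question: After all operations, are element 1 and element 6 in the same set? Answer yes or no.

Step 1: union(2, 8) -> merged; set of 2 now {2, 8}
Step 2: union(6, 2) -> merged; set of 6 now {2, 6, 8}
Step 3: find(2) -> no change; set of 2 is {2, 6, 8}
Step 4: find(1) -> no change; set of 1 is {1}
Step 5: find(0) -> no change; set of 0 is {0}
Step 6: find(1) -> no change; set of 1 is {1}
Step 7: find(3) -> no change; set of 3 is {3}
Step 8: union(7, 1) -> merged; set of 7 now {1, 7}
Step 9: union(4, 2) -> merged; set of 4 now {2, 4, 6, 8}
Set of 1: {1, 7}; 6 is not a member.

Answer: no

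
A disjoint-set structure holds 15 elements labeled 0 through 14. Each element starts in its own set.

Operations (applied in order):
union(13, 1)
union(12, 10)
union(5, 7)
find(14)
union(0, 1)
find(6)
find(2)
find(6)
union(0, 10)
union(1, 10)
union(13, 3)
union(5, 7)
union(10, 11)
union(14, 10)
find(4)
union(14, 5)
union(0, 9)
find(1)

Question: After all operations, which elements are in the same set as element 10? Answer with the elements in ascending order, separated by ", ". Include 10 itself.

Answer: 0, 1, 3, 5, 7, 9, 10, 11, 12, 13, 14

Derivation:
Step 1: union(13, 1) -> merged; set of 13 now {1, 13}
Step 2: union(12, 10) -> merged; set of 12 now {10, 12}
Step 3: union(5, 7) -> merged; set of 5 now {5, 7}
Step 4: find(14) -> no change; set of 14 is {14}
Step 5: union(0, 1) -> merged; set of 0 now {0, 1, 13}
Step 6: find(6) -> no change; set of 6 is {6}
Step 7: find(2) -> no change; set of 2 is {2}
Step 8: find(6) -> no change; set of 6 is {6}
Step 9: union(0, 10) -> merged; set of 0 now {0, 1, 10, 12, 13}
Step 10: union(1, 10) -> already same set; set of 1 now {0, 1, 10, 12, 13}
Step 11: union(13, 3) -> merged; set of 13 now {0, 1, 3, 10, 12, 13}
Step 12: union(5, 7) -> already same set; set of 5 now {5, 7}
Step 13: union(10, 11) -> merged; set of 10 now {0, 1, 3, 10, 11, 12, 13}
Step 14: union(14, 10) -> merged; set of 14 now {0, 1, 3, 10, 11, 12, 13, 14}
Step 15: find(4) -> no change; set of 4 is {4}
Step 16: union(14, 5) -> merged; set of 14 now {0, 1, 3, 5, 7, 10, 11, 12, 13, 14}
Step 17: union(0, 9) -> merged; set of 0 now {0, 1, 3, 5, 7, 9, 10, 11, 12, 13, 14}
Step 18: find(1) -> no change; set of 1 is {0, 1, 3, 5, 7, 9, 10, 11, 12, 13, 14}
Component of 10: {0, 1, 3, 5, 7, 9, 10, 11, 12, 13, 14}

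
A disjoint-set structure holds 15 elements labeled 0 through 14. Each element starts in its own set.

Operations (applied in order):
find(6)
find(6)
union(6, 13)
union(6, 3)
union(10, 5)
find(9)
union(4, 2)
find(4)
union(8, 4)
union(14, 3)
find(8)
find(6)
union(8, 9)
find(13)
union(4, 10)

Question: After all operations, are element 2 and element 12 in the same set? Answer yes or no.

Answer: no

Derivation:
Step 1: find(6) -> no change; set of 6 is {6}
Step 2: find(6) -> no change; set of 6 is {6}
Step 3: union(6, 13) -> merged; set of 6 now {6, 13}
Step 4: union(6, 3) -> merged; set of 6 now {3, 6, 13}
Step 5: union(10, 5) -> merged; set of 10 now {5, 10}
Step 6: find(9) -> no change; set of 9 is {9}
Step 7: union(4, 2) -> merged; set of 4 now {2, 4}
Step 8: find(4) -> no change; set of 4 is {2, 4}
Step 9: union(8, 4) -> merged; set of 8 now {2, 4, 8}
Step 10: union(14, 3) -> merged; set of 14 now {3, 6, 13, 14}
Step 11: find(8) -> no change; set of 8 is {2, 4, 8}
Step 12: find(6) -> no change; set of 6 is {3, 6, 13, 14}
Step 13: union(8, 9) -> merged; set of 8 now {2, 4, 8, 9}
Step 14: find(13) -> no change; set of 13 is {3, 6, 13, 14}
Step 15: union(4, 10) -> merged; set of 4 now {2, 4, 5, 8, 9, 10}
Set of 2: {2, 4, 5, 8, 9, 10}; 12 is not a member.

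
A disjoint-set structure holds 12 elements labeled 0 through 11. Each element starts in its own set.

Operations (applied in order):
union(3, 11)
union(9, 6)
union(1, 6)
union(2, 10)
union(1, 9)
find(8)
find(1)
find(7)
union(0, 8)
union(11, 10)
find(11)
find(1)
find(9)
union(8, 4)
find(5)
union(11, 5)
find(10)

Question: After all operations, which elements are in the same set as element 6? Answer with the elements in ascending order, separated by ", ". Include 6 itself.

Answer: 1, 6, 9

Derivation:
Step 1: union(3, 11) -> merged; set of 3 now {3, 11}
Step 2: union(9, 6) -> merged; set of 9 now {6, 9}
Step 3: union(1, 6) -> merged; set of 1 now {1, 6, 9}
Step 4: union(2, 10) -> merged; set of 2 now {2, 10}
Step 5: union(1, 9) -> already same set; set of 1 now {1, 6, 9}
Step 6: find(8) -> no change; set of 8 is {8}
Step 7: find(1) -> no change; set of 1 is {1, 6, 9}
Step 8: find(7) -> no change; set of 7 is {7}
Step 9: union(0, 8) -> merged; set of 0 now {0, 8}
Step 10: union(11, 10) -> merged; set of 11 now {2, 3, 10, 11}
Step 11: find(11) -> no change; set of 11 is {2, 3, 10, 11}
Step 12: find(1) -> no change; set of 1 is {1, 6, 9}
Step 13: find(9) -> no change; set of 9 is {1, 6, 9}
Step 14: union(8, 4) -> merged; set of 8 now {0, 4, 8}
Step 15: find(5) -> no change; set of 5 is {5}
Step 16: union(11, 5) -> merged; set of 11 now {2, 3, 5, 10, 11}
Step 17: find(10) -> no change; set of 10 is {2, 3, 5, 10, 11}
Component of 6: {1, 6, 9}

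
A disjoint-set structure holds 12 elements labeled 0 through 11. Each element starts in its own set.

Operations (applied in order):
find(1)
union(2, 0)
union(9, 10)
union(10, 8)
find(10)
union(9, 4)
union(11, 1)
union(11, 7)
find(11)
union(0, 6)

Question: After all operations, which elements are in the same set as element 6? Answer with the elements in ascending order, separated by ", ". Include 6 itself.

Step 1: find(1) -> no change; set of 1 is {1}
Step 2: union(2, 0) -> merged; set of 2 now {0, 2}
Step 3: union(9, 10) -> merged; set of 9 now {9, 10}
Step 4: union(10, 8) -> merged; set of 10 now {8, 9, 10}
Step 5: find(10) -> no change; set of 10 is {8, 9, 10}
Step 6: union(9, 4) -> merged; set of 9 now {4, 8, 9, 10}
Step 7: union(11, 1) -> merged; set of 11 now {1, 11}
Step 8: union(11, 7) -> merged; set of 11 now {1, 7, 11}
Step 9: find(11) -> no change; set of 11 is {1, 7, 11}
Step 10: union(0, 6) -> merged; set of 0 now {0, 2, 6}
Component of 6: {0, 2, 6}

Answer: 0, 2, 6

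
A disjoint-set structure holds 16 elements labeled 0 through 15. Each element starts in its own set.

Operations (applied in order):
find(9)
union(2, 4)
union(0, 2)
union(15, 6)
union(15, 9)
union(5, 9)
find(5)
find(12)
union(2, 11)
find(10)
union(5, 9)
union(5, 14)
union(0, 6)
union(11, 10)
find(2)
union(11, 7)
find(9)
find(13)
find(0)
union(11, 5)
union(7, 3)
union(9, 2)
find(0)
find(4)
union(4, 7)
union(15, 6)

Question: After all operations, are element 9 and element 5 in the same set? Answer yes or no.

Answer: yes

Derivation:
Step 1: find(9) -> no change; set of 9 is {9}
Step 2: union(2, 4) -> merged; set of 2 now {2, 4}
Step 3: union(0, 2) -> merged; set of 0 now {0, 2, 4}
Step 4: union(15, 6) -> merged; set of 15 now {6, 15}
Step 5: union(15, 9) -> merged; set of 15 now {6, 9, 15}
Step 6: union(5, 9) -> merged; set of 5 now {5, 6, 9, 15}
Step 7: find(5) -> no change; set of 5 is {5, 6, 9, 15}
Step 8: find(12) -> no change; set of 12 is {12}
Step 9: union(2, 11) -> merged; set of 2 now {0, 2, 4, 11}
Step 10: find(10) -> no change; set of 10 is {10}
Step 11: union(5, 9) -> already same set; set of 5 now {5, 6, 9, 15}
Step 12: union(5, 14) -> merged; set of 5 now {5, 6, 9, 14, 15}
Step 13: union(0, 6) -> merged; set of 0 now {0, 2, 4, 5, 6, 9, 11, 14, 15}
Step 14: union(11, 10) -> merged; set of 11 now {0, 2, 4, 5, 6, 9, 10, 11, 14, 15}
Step 15: find(2) -> no change; set of 2 is {0, 2, 4, 5, 6, 9, 10, 11, 14, 15}
Step 16: union(11, 7) -> merged; set of 11 now {0, 2, 4, 5, 6, 7, 9, 10, 11, 14, 15}
Step 17: find(9) -> no change; set of 9 is {0, 2, 4, 5, 6, 7, 9, 10, 11, 14, 15}
Step 18: find(13) -> no change; set of 13 is {13}
Step 19: find(0) -> no change; set of 0 is {0, 2, 4, 5, 6, 7, 9, 10, 11, 14, 15}
Step 20: union(11, 5) -> already same set; set of 11 now {0, 2, 4, 5, 6, 7, 9, 10, 11, 14, 15}
Step 21: union(7, 3) -> merged; set of 7 now {0, 2, 3, 4, 5, 6, 7, 9, 10, 11, 14, 15}
Step 22: union(9, 2) -> already same set; set of 9 now {0, 2, 3, 4, 5, 6, 7, 9, 10, 11, 14, 15}
Step 23: find(0) -> no change; set of 0 is {0, 2, 3, 4, 5, 6, 7, 9, 10, 11, 14, 15}
Step 24: find(4) -> no change; set of 4 is {0, 2, 3, 4, 5, 6, 7, 9, 10, 11, 14, 15}
Step 25: union(4, 7) -> already same set; set of 4 now {0, 2, 3, 4, 5, 6, 7, 9, 10, 11, 14, 15}
Step 26: union(15, 6) -> already same set; set of 15 now {0, 2, 3, 4, 5, 6, 7, 9, 10, 11, 14, 15}
Set of 9: {0, 2, 3, 4, 5, 6, 7, 9, 10, 11, 14, 15}; 5 is a member.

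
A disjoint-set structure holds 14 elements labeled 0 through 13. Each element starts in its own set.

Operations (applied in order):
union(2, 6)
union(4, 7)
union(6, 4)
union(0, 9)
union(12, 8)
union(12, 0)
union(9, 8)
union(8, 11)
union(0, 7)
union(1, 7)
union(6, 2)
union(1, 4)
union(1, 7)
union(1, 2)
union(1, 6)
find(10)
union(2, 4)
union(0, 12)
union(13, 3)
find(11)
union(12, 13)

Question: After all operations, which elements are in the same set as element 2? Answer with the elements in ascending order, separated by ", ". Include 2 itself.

Step 1: union(2, 6) -> merged; set of 2 now {2, 6}
Step 2: union(4, 7) -> merged; set of 4 now {4, 7}
Step 3: union(6, 4) -> merged; set of 6 now {2, 4, 6, 7}
Step 4: union(0, 9) -> merged; set of 0 now {0, 9}
Step 5: union(12, 8) -> merged; set of 12 now {8, 12}
Step 6: union(12, 0) -> merged; set of 12 now {0, 8, 9, 12}
Step 7: union(9, 8) -> already same set; set of 9 now {0, 8, 9, 12}
Step 8: union(8, 11) -> merged; set of 8 now {0, 8, 9, 11, 12}
Step 9: union(0, 7) -> merged; set of 0 now {0, 2, 4, 6, 7, 8, 9, 11, 12}
Step 10: union(1, 7) -> merged; set of 1 now {0, 1, 2, 4, 6, 7, 8, 9, 11, 12}
Step 11: union(6, 2) -> already same set; set of 6 now {0, 1, 2, 4, 6, 7, 8, 9, 11, 12}
Step 12: union(1, 4) -> already same set; set of 1 now {0, 1, 2, 4, 6, 7, 8, 9, 11, 12}
Step 13: union(1, 7) -> already same set; set of 1 now {0, 1, 2, 4, 6, 7, 8, 9, 11, 12}
Step 14: union(1, 2) -> already same set; set of 1 now {0, 1, 2, 4, 6, 7, 8, 9, 11, 12}
Step 15: union(1, 6) -> already same set; set of 1 now {0, 1, 2, 4, 6, 7, 8, 9, 11, 12}
Step 16: find(10) -> no change; set of 10 is {10}
Step 17: union(2, 4) -> already same set; set of 2 now {0, 1, 2, 4, 6, 7, 8, 9, 11, 12}
Step 18: union(0, 12) -> already same set; set of 0 now {0, 1, 2, 4, 6, 7, 8, 9, 11, 12}
Step 19: union(13, 3) -> merged; set of 13 now {3, 13}
Step 20: find(11) -> no change; set of 11 is {0, 1, 2, 4, 6, 7, 8, 9, 11, 12}
Step 21: union(12, 13) -> merged; set of 12 now {0, 1, 2, 3, 4, 6, 7, 8, 9, 11, 12, 13}
Component of 2: {0, 1, 2, 3, 4, 6, 7, 8, 9, 11, 12, 13}

Answer: 0, 1, 2, 3, 4, 6, 7, 8, 9, 11, 12, 13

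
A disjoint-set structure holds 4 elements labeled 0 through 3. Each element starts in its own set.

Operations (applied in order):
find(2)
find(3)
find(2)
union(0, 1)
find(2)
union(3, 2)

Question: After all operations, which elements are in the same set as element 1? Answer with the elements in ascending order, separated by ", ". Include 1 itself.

Step 1: find(2) -> no change; set of 2 is {2}
Step 2: find(3) -> no change; set of 3 is {3}
Step 3: find(2) -> no change; set of 2 is {2}
Step 4: union(0, 1) -> merged; set of 0 now {0, 1}
Step 5: find(2) -> no change; set of 2 is {2}
Step 6: union(3, 2) -> merged; set of 3 now {2, 3}
Component of 1: {0, 1}

Answer: 0, 1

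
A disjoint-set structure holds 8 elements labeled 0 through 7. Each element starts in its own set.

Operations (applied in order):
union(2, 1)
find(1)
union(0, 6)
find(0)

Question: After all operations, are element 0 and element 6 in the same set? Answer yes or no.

Answer: yes

Derivation:
Step 1: union(2, 1) -> merged; set of 2 now {1, 2}
Step 2: find(1) -> no change; set of 1 is {1, 2}
Step 3: union(0, 6) -> merged; set of 0 now {0, 6}
Step 4: find(0) -> no change; set of 0 is {0, 6}
Set of 0: {0, 6}; 6 is a member.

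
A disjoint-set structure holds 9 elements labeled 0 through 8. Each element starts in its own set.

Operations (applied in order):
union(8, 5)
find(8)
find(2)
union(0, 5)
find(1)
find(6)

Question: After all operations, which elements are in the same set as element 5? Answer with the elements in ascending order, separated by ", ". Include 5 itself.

Answer: 0, 5, 8

Derivation:
Step 1: union(8, 5) -> merged; set of 8 now {5, 8}
Step 2: find(8) -> no change; set of 8 is {5, 8}
Step 3: find(2) -> no change; set of 2 is {2}
Step 4: union(0, 5) -> merged; set of 0 now {0, 5, 8}
Step 5: find(1) -> no change; set of 1 is {1}
Step 6: find(6) -> no change; set of 6 is {6}
Component of 5: {0, 5, 8}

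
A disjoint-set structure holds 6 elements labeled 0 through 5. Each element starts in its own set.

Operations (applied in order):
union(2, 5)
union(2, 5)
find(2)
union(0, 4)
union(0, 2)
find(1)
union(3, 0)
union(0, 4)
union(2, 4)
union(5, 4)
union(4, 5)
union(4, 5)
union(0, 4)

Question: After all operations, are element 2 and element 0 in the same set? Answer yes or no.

Step 1: union(2, 5) -> merged; set of 2 now {2, 5}
Step 2: union(2, 5) -> already same set; set of 2 now {2, 5}
Step 3: find(2) -> no change; set of 2 is {2, 5}
Step 4: union(0, 4) -> merged; set of 0 now {0, 4}
Step 5: union(0, 2) -> merged; set of 0 now {0, 2, 4, 5}
Step 6: find(1) -> no change; set of 1 is {1}
Step 7: union(3, 0) -> merged; set of 3 now {0, 2, 3, 4, 5}
Step 8: union(0, 4) -> already same set; set of 0 now {0, 2, 3, 4, 5}
Step 9: union(2, 4) -> already same set; set of 2 now {0, 2, 3, 4, 5}
Step 10: union(5, 4) -> already same set; set of 5 now {0, 2, 3, 4, 5}
Step 11: union(4, 5) -> already same set; set of 4 now {0, 2, 3, 4, 5}
Step 12: union(4, 5) -> already same set; set of 4 now {0, 2, 3, 4, 5}
Step 13: union(0, 4) -> already same set; set of 0 now {0, 2, 3, 4, 5}
Set of 2: {0, 2, 3, 4, 5}; 0 is a member.

Answer: yes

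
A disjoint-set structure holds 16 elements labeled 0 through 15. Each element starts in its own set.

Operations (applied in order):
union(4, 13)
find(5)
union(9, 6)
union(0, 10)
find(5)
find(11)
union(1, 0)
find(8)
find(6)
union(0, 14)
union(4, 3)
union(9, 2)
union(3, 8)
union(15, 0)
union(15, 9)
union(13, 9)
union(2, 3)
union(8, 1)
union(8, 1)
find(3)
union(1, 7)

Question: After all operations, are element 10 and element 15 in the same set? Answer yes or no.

Answer: yes

Derivation:
Step 1: union(4, 13) -> merged; set of 4 now {4, 13}
Step 2: find(5) -> no change; set of 5 is {5}
Step 3: union(9, 6) -> merged; set of 9 now {6, 9}
Step 4: union(0, 10) -> merged; set of 0 now {0, 10}
Step 5: find(5) -> no change; set of 5 is {5}
Step 6: find(11) -> no change; set of 11 is {11}
Step 7: union(1, 0) -> merged; set of 1 now {0, 1, 10}
Step 8: find(8) -> no change; set of 8 is {8}
Step 9: find(6) -> no change; set of 6 is {6, 9}
Step 10: union(0, 14) -> merged; set of 0 now {0, 1, 10, 14}
Step 11: union(4, 3) -> merged; set of 4 now {3, 4, 13}
Step 12: union(9, 2) -> merged; set of 9 now {2, 6, 9}
Step 13: union(3, 8) -> merged; set of 3 now {3, 4, 8, 13}
Step 14: union(15, 0) -> merged; set of 15 now {0, 1, 10, 14, 15}
Step 15: union(15, 9) -> merged; set of 15 now {0, 1, 2, 6, 9, 10, 14, 15}
Step 16: union(13, 9) -> merged; set of 13 now {0, 1, 2, 3, 4, 6, 8, 9, 10, 13, 14, 15}
Step 17: union(2, 3) -> already same set; set of 2 now {0, 1, 2, 3, 4, 6, 8, 9, 10, 13, 14, 15}
Step 18: union(8, 1) -> already same set; set of 8 now {0, 1, 2, 3, 4, 6, 8, 9, 10, 13, 14, 15}
Step 19: union(8, 1) -> already same set; set of 8 now {0, 1, 2, 3, 4, 6, 8, 9, 10, 13, 14, 15}
Step 20: find(3) -> no change; set of 3 is {0, 1, 2, 3, 4, 6, 8, 9, 10, 13, 14, 15}
Step 21: union(1, 7) -> merged; set of 1 now {0, 1, 2, 3, 4, 6, 7, 8, 9, 10, 13, 14, 15}
Set of 10: {0, 1, 2, 3, 4, 6, 7, 8, 9, 10, 13, 14, 15}; 15 is a member.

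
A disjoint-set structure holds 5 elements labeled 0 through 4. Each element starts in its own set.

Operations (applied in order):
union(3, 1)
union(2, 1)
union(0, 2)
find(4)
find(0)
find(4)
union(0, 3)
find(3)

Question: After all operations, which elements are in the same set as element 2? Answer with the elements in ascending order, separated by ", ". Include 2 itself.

Step 1: union(3, 1) -> merged; set of 3 now {1, 3}
Step 2: union(2, 1) -> merged; set of 2 now {1, 2, 3}
Step 3: union(0, 2) -> merged; set of 0 now {0, 1, 2, 3}
Step 4: find(4) -> no change; set of 4 is {4}
Step 5: find(0) -> no change; set of 0 is {0, 1, 2, 3}
Step 6: find(4) -> no change; set of 4 is {4}
Step 7: union(0, 3) -> already same set; set of 0 now {0, 1, 2, 3}
Step 8: find(3) -> no change; set of 3 is {0, 1, 2, 3}
Component of 2: {0, 1, 2, 3}

Answer: 0, 1, 2, 3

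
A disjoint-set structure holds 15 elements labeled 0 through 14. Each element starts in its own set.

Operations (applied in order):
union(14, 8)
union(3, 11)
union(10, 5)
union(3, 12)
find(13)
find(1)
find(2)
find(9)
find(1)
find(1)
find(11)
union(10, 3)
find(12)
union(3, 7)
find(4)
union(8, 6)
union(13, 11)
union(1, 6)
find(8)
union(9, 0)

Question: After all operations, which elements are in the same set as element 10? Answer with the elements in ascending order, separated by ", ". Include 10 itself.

Answer: 3, 5, 7, 10, 11, 12, 13

Derivation:
Step 1: union(14, 8) -> merged; set of 14 now {8, 14}
Step 2: union(3, 11) -> merged; set of 3 now {3, 11}
Step 3: union(10, 5) -> merged; set of 10 now {5, 10}
Step 4: union(3, 12) -> merged; set of 3 now {3, 11, 12}
Step 5: find(13) -> no change; set of 13 is {13}
Step 6: find(1) -> no change; set of 1 is {1}
Step 7: find(2) -> no change; set of 2 is {2}
Step 8: find(9) -> no change; set of 9 is {9}
Step 9: find(1) -> no change; set of 1 is {1}
Step 10: find(1) -> no change; set of 1 is {1}
Step 11: find(11) -> no change; set of 11 is {3, 11, 12}
Step 12: union(10, 3) -> merged; set of 10 now {3, 5, 10, 11, 12}
Step 13: find(12) -> no change; set of 12 is {3, 5, 10, 11, 12}
Step 14: union(3, 7) -> merged; set of 3 now {3, 5, 7, 10, 11, 12}
Step 15: find(4) -> no change; set of 4 is {4}
Step 16: union(8, 6) -> merged; set of 8 now {6, 8, 14}
Step 17: union(13, 11) -> merged; set of 13 now {3, 5, 7, 10, 11, 12, 13}
Step 18: union(1, 6) -> merged; set of 1 now {1, 6, 8, 14}
Step 19: find(8) -> no change; set of 8 is {1, 6, 8, 14}
Step 20: union(9, 0) -> merged; set of 9 now {0, 9}
Component of 10: {3, 5, 7, 10, 11, 12, 13}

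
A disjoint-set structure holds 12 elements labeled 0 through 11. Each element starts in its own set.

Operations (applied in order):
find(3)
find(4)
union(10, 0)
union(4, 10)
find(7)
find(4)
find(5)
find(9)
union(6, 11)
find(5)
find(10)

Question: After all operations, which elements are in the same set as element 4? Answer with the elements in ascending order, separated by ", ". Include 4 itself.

Answer: 0, 4, 10

Derivation:
Step 1: find(3) -> no change; set of 3 is {3}
Step 2: find(4) -> no change; set of 4 is {4}
Step 3: union(10, 0) -> merged; set of 10 now {0, 10}
Step 4: union(4, 10) -> merged; set of 4 now {0, 4, 10}
Step 5: find(7) -> no change; set of 7 is {7}
Step 6: find(4) -> no change; set of 4 is {0, 4, 10}
Step 7: find(5) -> no change; set of 5 is {5}
Step 8: find(9) -> no change; set of 9 is {9}
Step 9: union(6, 11) -> merged; set of 6 now {6, 11}
Step 10: find(5) -> no change; set of 5 is {5}
Step 11: find(10) -> no change; set of 10 is {0, 4, 10}
Component of 4: {0, 4, 10}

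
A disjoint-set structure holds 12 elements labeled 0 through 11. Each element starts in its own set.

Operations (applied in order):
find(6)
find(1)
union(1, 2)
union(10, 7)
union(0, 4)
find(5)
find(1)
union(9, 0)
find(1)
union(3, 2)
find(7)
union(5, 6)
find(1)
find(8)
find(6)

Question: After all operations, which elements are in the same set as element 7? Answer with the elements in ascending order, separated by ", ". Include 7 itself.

Answer: 7, 10

Derivation:
Step 1: find(6) -> no change; set of 6 is {6}
Step 2: find(1) -> no change; set of 1 is {1}
Step 3: union(1, 2) -> merged; set of 1 now {1, 2}
Step 4: union(10, 7) -> merged; set of 10 now {7, 10}
Step 5: union(0, 4) -> merged; set of 0 now {0, 4}
Step 6: find(5) -> no change; set of 5 is {5}
Step 7: find(1) -> no change; set of 1 is {1, 2}
Step 8: union(9, 0) -> merged; set of 9 now {0, 4, 9}
Step 9: find(1) -> no change; set of 1 is {1, 2}
Step 10: union(3, 2) -> merged; set of 3 now {1, 2, 3}
Step 11: find(7) -> no change; set of 7 is {7, 10}
Step 12: union(5, 6) -> merged; set of 5 now {5, 6}
Step 13: find(1) -> no change; set of 1 is {1, 2, 3}
Step 14: find(8) -> no change; set of 8 is {8}
Step 15: find(6) -> no change; set of 6 is {5, 6}
Component of 7: {7, 10}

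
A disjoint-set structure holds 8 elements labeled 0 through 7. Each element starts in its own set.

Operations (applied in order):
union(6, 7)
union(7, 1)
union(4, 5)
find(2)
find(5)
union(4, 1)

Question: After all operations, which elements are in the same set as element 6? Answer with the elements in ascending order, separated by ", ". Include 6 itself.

Answer: 1, 4, 5, 6, 7

Derivation:
Step 1: union(6, 7) -> merged; set of 6 now {6, 7}
Step 2: union(7, 1) -> merged; set of 7 now {1, 6, 7}
Step 3: union(4, 5) -> merged; set of 4 now {4, 5}
Step 4: find(2) -> no change; set of 2 is {2}
Step 5: find(5) -> no change; set of 5 is {4, 5}
Step 6: union(4, 1) -> merged; set of 4 now {1, 4, 5, 6, 7}
Component of 6: {1, 4, 5, 6, 7}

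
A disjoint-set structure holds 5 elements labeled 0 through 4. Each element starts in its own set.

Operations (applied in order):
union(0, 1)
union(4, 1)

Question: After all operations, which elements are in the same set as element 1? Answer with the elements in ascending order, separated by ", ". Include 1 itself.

Step 1: union(0, 1) -> merged; set of 0 now {0, 1}
Step 2: union(4, 1) -> merged; set of 4 now {0, 1, 4}
Component of 1: {0, 1, 4}

Answer: 0, 1, 4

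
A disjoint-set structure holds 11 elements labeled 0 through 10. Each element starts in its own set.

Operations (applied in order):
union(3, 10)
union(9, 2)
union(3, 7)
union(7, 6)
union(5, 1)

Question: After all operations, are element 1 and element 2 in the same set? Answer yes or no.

Step 1: union(3, 10) -> merged; set of 3 now {3, 10}
Step 2: union(9, 2) -> merged; set of 9 now {2, 9}
Step 3: union(3, 7) -> merged; set of 3 now {3, 7, 10}
Step 4: union(7, 6) -> merged; set of 7 now {3, 6, 7, 10}
Step 5: union(5, 1) -> merged; set of 5 now {1, 5}
Set of 1: {1, 5}; 2 is not a member.

Answer: no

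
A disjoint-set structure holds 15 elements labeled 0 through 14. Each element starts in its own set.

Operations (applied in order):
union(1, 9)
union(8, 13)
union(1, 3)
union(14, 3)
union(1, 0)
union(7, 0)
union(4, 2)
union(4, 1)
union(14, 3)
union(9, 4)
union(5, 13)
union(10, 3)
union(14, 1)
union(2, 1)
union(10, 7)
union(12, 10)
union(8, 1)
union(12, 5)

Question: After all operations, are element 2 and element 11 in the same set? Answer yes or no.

Answer: no

Derivation:
Step 1: union(1, 9) -> merged; set of 1 now {1, 9}
Step 2: union(8, 13) -> merged; set of 8 now {8, 13}
Step 3: union(1, 3) -> merged; set of 1 now {1, 3, 9}
Step 4: union(14, 3) -> merged; set of 14 now {1, 3, 9, 14}
Step 5: union(1, 0) -> merged; set of 1 now {0, 1, 3, 9, 14}
Step 6: union(7, 0) -> merged; set of 7 now {0, 1, 3, 7, 9, 14}
Step 7: union(4, 2) -> merged; set of 4 now {2, 4}
Step 8: union(4, 1) -> merged; set of 4 now {0, 1, 2, 3, 4, 7, 9, 14}
Step 9: union(14, 3) -> already same set; set of 14 now {0, 1, 2, 3, 4, 7, 9, 14}
Step 10: union(9, 4) -> already same set; set of 9 now {0, 1, 2, 3, 4, 7, 9, 14}
Step 11: union(5, 13) -> merged; set of 5 now {5, 8, 13}
Step 12: union(10, 3) -> merged; set of 10 now {0, 1, 2, 3, 4, 7, 9, 10, 14}
Step 13: union(14, 1) -> already same set; set of 14 now {0, 1, 2, 3, 4, 7, 9, 10, 14}
Step 14: union(2, 1) -> already same set; set of 2 now {0, 1, 2, 3, 4, 7, 9, 10, 14}
Step 15: union(10, 7) -> already same set; set of 10 now {0, 1, 2, 3, 4, 7, 9, 10, 14}
Step 16: union(12, 10) -> merged; set of 12 now {0, 1, 2, 3, 4, 7, 9, 10, 12, 14}
Step 17: union(8, 1) -> merged; set of 8 now {0, 1, 2, 3, 4, 5, 7, 8, 9, 10, 12, 13, 14}
Step 18: union(12, 5) -> already same set; set of 12 now {0, 1, 2, 3, 4, 5, 7, 8, 9, 10, 12, 13, 14}
Set of 2: {0, 1, 2, 3, 4, 5, 7, 8, 9, 10, 12, 13, 14}; 11 is not a member.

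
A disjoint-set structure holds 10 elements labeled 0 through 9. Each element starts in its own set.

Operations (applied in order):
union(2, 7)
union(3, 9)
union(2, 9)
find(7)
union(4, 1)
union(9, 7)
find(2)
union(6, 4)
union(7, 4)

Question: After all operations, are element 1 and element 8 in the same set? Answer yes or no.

Answer: no

Derivation:
Step 1: union(2, 7) -> merged; set of 2 now {2, 7}
Step 2: union(3, 9) -> merged; set of 3 now {3, 9}
Step 3: union(2, 9) -> merged; set of 2 now {2, 3, 7, 9}
Step 4: find(7) -> no change; set of 7 is {2, 3, 7, 9}
Step 5: union(4, 1) -> merged; set of 4 now {1, 4}
Step 6: union(9, 7) -> already same set; set of 9 now {2, 3, 7, 9}
Step 7: find(2) -> no change; set of 2 is {2, 3, 7, 9}
Step 8: union(6, 4) -> merged; set of 6 now {1, 4, 6}
Step 9: union(7, 4) -> merged; set of 7 now {1, 2, 3, 4, 6, 7, 9}
Set of 1: {1, 2, 3, 4, 6, 7, 9}; 8 is not a member.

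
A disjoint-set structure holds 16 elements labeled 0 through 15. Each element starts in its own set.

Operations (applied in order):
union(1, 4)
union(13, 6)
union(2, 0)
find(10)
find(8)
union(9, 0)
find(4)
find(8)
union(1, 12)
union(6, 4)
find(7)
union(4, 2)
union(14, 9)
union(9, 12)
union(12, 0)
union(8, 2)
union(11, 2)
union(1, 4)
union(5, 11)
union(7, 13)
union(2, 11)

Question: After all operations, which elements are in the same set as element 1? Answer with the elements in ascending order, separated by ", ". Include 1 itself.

Step 1: union(1, 4) -> merged; set of 1 now {1, 4}
Step 2: union(13, 6) -> merged; set of 13 now {6, 13}
Step 3: union(2, 0) -> merged; set of 2 now {0, 2}
Step 4: find(10) -> no change; set of 10 is {10}
Step 5: find(8) -> no change; set of 8 is {8}
Step 6: union(9, 0) -> merged; set of 9 now {0, 2, 9}
Step 7: find(4) -> no change; set of 4 is {1, 4}
Step 8: find(8) -> no change; set of 8 is {8}
Step 9: union(1, 12) -> merged; set of 1 now {1, 4, 12}
Step 10: union(6, 4) -> merged; set of 6 now {1, 4, 6, 12, 13}
Step 11: find(7) -> no change; set of 7 is {7}
Step 12: union(4, 2) -> merged; set of 4 now {0, 1, 2, 4, 6, 9, 12, 13}
Step 13: union(14, 9) -> merged; set of 14 now {0, 1, 2, 4, 6, 9, 12, 13, 14}
Step 14: union(9, 12) -> already same set; set of 9 now {0, 1, 2, 4, 6, 9, 12, 13, 14}
Step 15: union(12, 0) -> already same set; set of 12 now {0, 1, 2, 4, 6, 9, 12, 13, 14}
Step 16: union(8, 2) -> merged; set of 8 now {0, 1, 2, 4, 6, 8, 9, 12, 13, 14}
Step 17: union(11, 2) -> merged; set of 11 now {0, 1, 2, 4, 6, 8, 9, 11, 12, 13, 14}
Step 18: union(1, 4) -> already same set; set of 1 now {0, 1, 2, 4, 6, 8, 9, 11, 12, 13, 14}
Step 19: union(5, 11) -> merged; set of 5 now {0, 1, 2, 4, 5, 6, 8, 9, 11, 12, 13, 14}
Step 20: union(7, 13) -> merged; set of 7 now {0, 1, 2, 4, 5, 6, 7, 8, 9, 11, 12, 13, 14}
Step 21: union(2, 11) -> already same set; set of 2 now {0, 1, 2, 4, 5, 6, 7, 8, 9, 11, 12, 13, 14}
Component of 1: {0, 1, 2, 4, 5, 6, 7, 8, 9, 11, 12, 13, 14}

Answer: 0, 1, 2, 4, 5, 6, 7, 8, 9, 11, 12, 13, 14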